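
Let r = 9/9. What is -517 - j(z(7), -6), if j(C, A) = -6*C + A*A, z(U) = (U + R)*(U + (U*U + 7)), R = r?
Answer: 2471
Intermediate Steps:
r = 1 (r = 9*(⅑) = 1)
R = 1
z(U) = (1 + U)*(7 + U + U²) (z(U) = (U + 1)*(U + (U*U + 7)) = (1 + U)*(U + (U² + 7)) = (1 + U)*(U + (7 + U²)) = (1 + U)*(7 + U + U²))
j(C, A) = A² - 6*C (j(C, A) = -6*C + A² = A² - 6*C)
-517 - j(z(7), -6) = -517 - ((-6)² - 6*(7 + 7³ + 2*7² + 8*7)) = -517 - (36 - 6*(7 + 343 + 2*49 + 56)) = -517 - (36 - 6*(7 + 343 + 98 + 56)) = -517 - (36 - 6*504) = -517 - (36 - 3024) = -517 - 1*(-2988) = -517 + 2988 = 2471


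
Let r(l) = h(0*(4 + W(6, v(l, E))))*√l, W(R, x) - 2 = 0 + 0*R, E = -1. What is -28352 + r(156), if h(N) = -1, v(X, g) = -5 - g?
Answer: -28352 - 2*√39 ≈ -28365.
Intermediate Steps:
W(R, x) = 2 (W(R, x) = 2 + (0 + 0*R) = 2 + (0 + 0) = 2 + 0 = 2)
r(l) = -√l
-28352 + r(156) = -28352 - √156 = -28352 - 2*√39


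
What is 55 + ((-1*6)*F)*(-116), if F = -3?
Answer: -2033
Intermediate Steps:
55 + ((-1*6)*F)*(-116) = 55 + (-1*6*(-3))*(-116) = 55 - 6*(-3)*(-116) = 55 + 18*(-116) = 55 - 2088 = -2033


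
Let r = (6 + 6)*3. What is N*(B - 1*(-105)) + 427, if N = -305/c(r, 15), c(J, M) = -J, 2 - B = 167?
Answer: -244/3 ≈ -81.333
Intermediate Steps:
B = -165 (B = 2 - 1*167 = 2 - 167 = -165)
r = 36 (r = 12*3 = 36)
N = 305/36 (N = -305/((-1*36)) = -305/(-36) = -305*(-1/36) = 305/36 ≈ 8.4722)
N*(B - 1*(-105)) + 427 = 305*(-165 - 1*(-105))/36 + 427 = 305*(-165 + 105)/36 + 427 = (305/36)*(-60) + 427 = -1525/3 + 427 = -244/3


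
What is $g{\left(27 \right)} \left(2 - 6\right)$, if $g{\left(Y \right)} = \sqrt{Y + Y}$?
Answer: $- 12 \sqrt{6} \approx -29.394$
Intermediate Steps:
$g{\left(Y \right)} = \sqrt{2} \sqrt{Y}$ ($g{\left(Y \right)} = \sqrt{2 Y} = \sqrt{2} \sqrt{Y}$)
$g{\left(27 \right)} \left(2 - 6\right) = \sqrt{2} \sqrt{27} \left(2 - 6\right) = \sqrt{2} \cdot 3 \sqrt{3} \left(2 - 6\right) = 3 \sqrt{6} \left(-4\right) = - 12 \sqrt{6}$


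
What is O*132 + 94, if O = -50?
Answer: -6506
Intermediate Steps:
O*132 + 94 = -50*132 + 94 = -6600 + 94 = -6506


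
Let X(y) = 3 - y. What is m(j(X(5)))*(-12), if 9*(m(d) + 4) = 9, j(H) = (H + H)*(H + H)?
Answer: 36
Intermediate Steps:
j(H) = 4*H² (j(H) = (2*H)*(2*H) = 4*H²)
m(d) = -3 (m(d) = -4 + (⅑)*9 = -4 + 1 = -3)
m(j(X(5)))*(-12) = -3*(-12) = 36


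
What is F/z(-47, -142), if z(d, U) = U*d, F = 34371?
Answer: 34371/6674 ≈ 5.1500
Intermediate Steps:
F/z(-47, -142) = 34371/((-142*(-47))) = 34371/6674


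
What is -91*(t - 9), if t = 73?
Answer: -5824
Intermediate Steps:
-91*(t - 9) = -91*(73 - 9) = -91*64 = -5824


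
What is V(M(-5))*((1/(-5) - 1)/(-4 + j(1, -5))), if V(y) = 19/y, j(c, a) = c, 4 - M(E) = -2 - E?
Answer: 38/5 ≈ 7.6000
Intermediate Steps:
M(E) = 6 + E (M(E) = 4 - (-2 - E) = 4 + (2 + E) = 6 + E)
V(M(-5))*((1/(-5) - 1)/(-4 + j(1, -5))) = (19/(6 - 5))*((1/(-5) - 1)/(-4 + 1)) = (19/1)*((-⅕ - 1)/(-3)) = (19*1)*(-6/5*(-⅓)) = 19*(⅖) = 38/5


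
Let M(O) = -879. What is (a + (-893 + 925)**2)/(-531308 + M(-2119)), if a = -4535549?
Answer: 4534525/532187 ≈ 8.5206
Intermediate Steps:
(a + (-893 + 925)**2)/(-531308 + M(-2119)) = (-4535549 + (-893 + 925)**2)/(-531308 - 879) = (-4535549 + 32**2)/(-532187) = (-4535549 + 1024)*(-1/532187) = -4534525*(-1/532187) = 4534525/532187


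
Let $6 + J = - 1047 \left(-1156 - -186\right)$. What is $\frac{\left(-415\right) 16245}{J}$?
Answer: $- \frac{2247225}{338528} \approx -6.6382$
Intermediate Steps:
$J = 1015584$ ($J = -6 - 1047 \left(-1156 - -186\right) = -6 - 1047 \left(-1156 + 186\right) = -6 - -1015590 = -6 + 1015590 = 1015584$)
$\frac{\left(-415\right) 16245}{J} = \frac{\left(-415\right) 16245}{1015584} = \left(-6741675\right) \frac{1}{1015584} = - \frac{2247225}{338528}$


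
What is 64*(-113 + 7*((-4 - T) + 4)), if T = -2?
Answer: -6336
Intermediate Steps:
64*(-113 + 7*((-4 - T) + 4)) = 64*(-113 + 7*((-4 - 1*(-2)) + 4)) = 64*(-113 + 7*((-4 + 2) + 4)) = 64*(-113 + 7*(-2 + 4)) = 64*(-113 + 7*2) = 64*(-113 + 14) = 64*(-99) = -6336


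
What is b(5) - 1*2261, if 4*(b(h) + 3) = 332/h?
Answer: -11237/5 ≈ -2247.4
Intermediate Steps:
b(h) = -3 + 83/h (b(h) = -3 + (332/h)/4 = -3 + 83/h)
b(5) - 1*2261 = (-3 + 83/5) - 1*2261 = (-3 + 83*(⅕)) - 2261 = (-3 + 83/5) - 2261 = 68/5 - 2261 = -11237/5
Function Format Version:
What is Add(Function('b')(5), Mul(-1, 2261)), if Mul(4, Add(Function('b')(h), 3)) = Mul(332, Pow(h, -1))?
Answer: Rational(-11237, 5) ≈ -2247.4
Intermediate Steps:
Function('b')(h) = Add(-3, Mul(83, Pow(h, -1))) (Function('b')(h) = Add(-3, Mul(Rational(1, 4), Mul(332, Pow(h, -1)))) = Add(-3, Mul(83, Pow(h, -1))))
Add(Function('b')(5), Mul(-1, 2261)) = Add(Add(-3, Mul(83, Pow(5, -1))), Mul(-1, 2261)) = Add(Add(-3, Mul(83, Rational(1, 5))), -2261) = Add(Add(-3, Rational(83, 5)), -2261) = Add(Rational(68, 5), -2261) = Rational(-11237, 5)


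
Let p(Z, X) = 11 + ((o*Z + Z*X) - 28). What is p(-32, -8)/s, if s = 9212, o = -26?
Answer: 153/1316 ≈ 0.11626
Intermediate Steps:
p(Z, X) = -17 - 26*Z + X*Z (p(Z, X) = 11 + ((-26*Z + Z*X) - 28) = 11 + ((-26*Z + X*Z) - 28) = 11 + (-28 - 26*Z + X*Z) = -17 - 26*Z + X*Z)
p(-32, -8)/s = (-17 - 26*(-32) - 8*(-32))/9212 = (-17 + 832 + 256)*(1/9212) = 1071*(1/9212) = 153/1316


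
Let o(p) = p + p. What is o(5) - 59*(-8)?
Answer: 482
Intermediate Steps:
o(p) = 2*p
o(5) - 59*(-8) = 2*5 - 59*(-8) = 10 + 472 = 482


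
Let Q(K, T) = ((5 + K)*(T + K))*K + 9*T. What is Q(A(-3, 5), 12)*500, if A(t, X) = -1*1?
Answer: 32000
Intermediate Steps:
A(t, X) = -1
Q(K, T) = 9*T + K*(5 + K)*(K + T) (Q(K, T) = ((5 + K)*(K + T))*K + 9*T = K*(5 + K)*(K + T) + 9*T = 9*T + K*(5 + K)*(K + T))
Q(A(-3, 5), 12)*500 = ((-1)**3 + 5*(-1)**2 + 9*12 + 12*(-1)**2 + 5*(-1)*12)*500 = (-1 + 5*1 + 108 + 12*1 - 60)*500 = (-1 + 5 + 108 + 12 - 60)*500 = 64*500 = 32000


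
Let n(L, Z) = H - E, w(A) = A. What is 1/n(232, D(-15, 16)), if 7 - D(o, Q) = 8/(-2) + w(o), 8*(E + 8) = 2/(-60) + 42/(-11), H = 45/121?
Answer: 29040/257101 ≈ 0.11295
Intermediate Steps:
H = 45/121 (H = 45*(1/121) = 45/121 ≈ 0.37190)
E = -22391/2640 (E = -8 + (2/(-60) + 42/(-11))/8 = -8 + (2*(-1/60) + 42*(-1/11))/8 = -8 + (-1/30 - 42/11)/8 = -8 + (⅛)*(-1271/330) = -8 - 1271/2640 = -22391/2640 ≈ -8.4814)
D(o, Q) = 11 - o (D(o, Q) = 7 - (8/(-2) + o) = 7 - (8*(-½) + o) = 7 - (-4 + o) = 7 + (4 - o) = 11 - o)
n(L, Z) = 257101/29040 (n(L, Z) = 45/121 - 1*(-22391/2640) = 45/121 + 22391/2640 = 257101/29040)
1/n(232, D(-15, 16)) = 1/(257101/29040) = 29040/257101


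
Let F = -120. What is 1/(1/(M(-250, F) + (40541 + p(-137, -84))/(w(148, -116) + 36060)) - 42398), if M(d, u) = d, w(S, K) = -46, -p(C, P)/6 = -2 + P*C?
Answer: -9031995/382938560024 ≈ -2.3586e-5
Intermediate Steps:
p(C, P) = 12 - 6*C*P (p(C, P) = -6*(-2 + P*C) = -6*(-2 + C*P) = 12 - 6*C*P)
1/(1/(M(-250, F) + (40541 + p(-137, -84))/(w(148, -116) + 36060)) - 42398) = 1/(1/(-250 + (40541 + (12 - 6*(-137)*(-84)))/(-46 + 36060)) - 42398) = 1/(1/(-250 + (40541 + (12 - 69048))/36014) - 42398) = 1/(1/(-250 + (40541 - 69036)*(1/36014)) - 42398) = 1/(1/(-250 - 28495*1/36014) - 42398) = 1/(1/(-250 - 28495/36014) - 42398) = 1/(1/(-9031995/36014) - 42398) = 1/(-36014/9031995 - 42398) = 1/(-382938560024/9031995) = -9031995/382938560024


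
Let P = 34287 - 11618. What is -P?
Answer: -22669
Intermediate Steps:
P = 22669
-P = -1*22669 = -22669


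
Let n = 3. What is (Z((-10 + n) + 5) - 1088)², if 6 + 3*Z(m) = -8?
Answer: 10745284/9 ≈ 1.1939e+6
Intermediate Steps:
Z(m) = -14/3 (Z(m) = -2 + (⅓)*(-8) = -2 - 8/3 = -14/3)
(Z((-10 + n) + 5) - 1088)² = (-14/3 - 1088)² = (-3278/3)² = 10745284/9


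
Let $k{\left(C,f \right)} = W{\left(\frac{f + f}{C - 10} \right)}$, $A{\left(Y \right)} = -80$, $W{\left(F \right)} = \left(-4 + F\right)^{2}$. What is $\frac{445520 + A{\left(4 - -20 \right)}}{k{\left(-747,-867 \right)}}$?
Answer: $\frac{63814736640}{418609} \approx 1.5244 \cdot 10^{5}$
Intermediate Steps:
$k{\left(C,f \right)} = \left(-4 + \frac{2 f}{-10 + C}\right)^{2}$ ($k{\left(C,f \right)} = \left(-4 + \frac{f + f}{C - 10}\right)^{2} = \left(-4 + \frac{2 f}{-10 + C}\right)^{2}$)
$\frac{445520 + A{\left(4 - -20 \right)}}{k{\left(-747,-867 \right)}} = \frac{445520 - 80}{4 \frac{1}{\left(-10 - 747\right)^{2}} \left(20 - 867 - -1494\right)^{2}} = \frac{445440}{4 \cdot \frac{1}{573049} \left(20 - 867 + 1494\right)^{2}} = \frac{445440}{4 \cdot \frac{1}{573049} \cdot 647^{2}} = \frac{445440}{4 \cdot \frac{1}{573049} \cdot 418609} = \frac{445440}{\frac{1674436}{573049}} = 445440 \cdot \frac{573049}{1674436} = \frac{63814736640}{418609}$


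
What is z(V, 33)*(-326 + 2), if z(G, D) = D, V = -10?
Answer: -10692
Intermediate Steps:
z(V, 33)*(-326 + 2) = 33*(-326 + 2) = 33*(-324) = -10692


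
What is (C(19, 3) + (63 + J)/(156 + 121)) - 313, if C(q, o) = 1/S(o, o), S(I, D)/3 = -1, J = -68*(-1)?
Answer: -259987/831 ≈ -312.86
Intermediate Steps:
J = 68
S(I, D) = -3 (S(I, D) = 3*(-1) = -3)
C(q, o) = -⅓ (C(q, o) = 1/(-3) = -⅓)
(C(19, 3) + (63 + J)/(156 + 121)) - 313 = (-⅓ + (63 + 68)/(156 + 121)) - 313 = (-⅓ + 131/277) - 313 = 116/831 - 313 = -259987/831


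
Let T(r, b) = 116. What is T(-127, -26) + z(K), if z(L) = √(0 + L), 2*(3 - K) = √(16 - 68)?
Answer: 116 + √(3 - I*√13) ≈ 117.96 - 0.91935*I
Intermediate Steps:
K = 3 - I*√13 (K = 3 - √(16 - 68)/2 = 3 - I*√13 ≈ 3.0 - 3.6056*I)
z(L) = √L
T(-127, -26) + z(K) = 116 + √(3 - I*√13)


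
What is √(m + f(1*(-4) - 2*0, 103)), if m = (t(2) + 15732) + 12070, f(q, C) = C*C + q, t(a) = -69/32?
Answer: √2457910/8 ≈ 195.97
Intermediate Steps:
t(a) = -69/32 (t(a) = -69*1/32 = -69/32)
f(q, C) = q + C² (f(q, C) = C² + q = q + C²)
m = 889595/32 (m = (-69/32 + 15732) + 12070 = 503355/32 + 12070 = 889595/32 ≈ 27800.)
√(m + f(1*(-4) - 2*0, 103)) = √(889595/32 + ((1*(-4) - 2*0) + 103²)) = √(889595/32 + ((-4 + 0) + 10609)) = √(889595/32 + (-4 + 10609)) = √(889595/32 + 10605) = √(1228955/32) = √2457910/8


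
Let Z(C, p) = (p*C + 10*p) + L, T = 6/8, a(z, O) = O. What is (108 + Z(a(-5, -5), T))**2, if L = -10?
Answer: 165649/16 ≈ 10353.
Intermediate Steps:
T = 3/4 (T = 6*(1/8) = 3/4 ≈ 0.75000)
Z(C, p) = -10 + 10*p + C*p (Z(C, p) = (p*C + 10*p) - 10 = (C*p + 10*p) - 10 = (10*p + C*p) - 10 = -10 + 10*p + C*p)
(108 + Z(a(-5, -5), T))**2 = (108 + (-10 + 10*(3/4) - 5*3/4))**2 = (108 + (-10 + 15/2 - 15/4))**2 = (108 - 25/4)**2 = (407/4)**2 = 165649/16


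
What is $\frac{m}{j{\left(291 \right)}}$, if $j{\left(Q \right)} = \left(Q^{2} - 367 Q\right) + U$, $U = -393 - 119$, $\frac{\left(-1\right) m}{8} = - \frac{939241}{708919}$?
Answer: $- \frac{1878482}{4010354783} \approx -0.00046841$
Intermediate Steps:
$m = \frac{7513928}{708919}$ ($m = - 8 \left(- \frac{939241}{708919}\right) = - 8 \left(\left(-939241\right) \frac{1}{708919}\right) = \left(-8\right) \left(- \frac{939241}{708919}\right) = \frac{7513928}{708919} \approx 10.599$)
$U = -512$ ($U = -393 - 119 = -512$)
$j{\left(Q \right)} = -512 + Q^{2} - 367 Q$ ($j{\left(Q \right)} = \left(Q^{2} - 367 Q\right) - 512 = -512 + Q^{2} - 367 Q$)
$\frac{m}{j{\left(291 \right)}} = \frac{7513928}{708919 \left(-512 + 291^{2} - 106797\right)} = \frac{7513928}{708919 \left(-512 + 84681 - 106797\right)} = \frac{7513928}{708919 \left(-22628\right)} = \frac{7513928}{708919} \left(- \frac{1}{22628}\right) = - \frac{1878482}{4010354783}$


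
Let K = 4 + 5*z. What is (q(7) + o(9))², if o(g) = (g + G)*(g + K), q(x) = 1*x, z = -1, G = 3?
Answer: 10609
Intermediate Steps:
K = -1 (K = 4 + 5*(-1) = 4 - 5 = -1)
q(x) = x
o(g) = (-1 + g)*(3 + g) (o(g) = (g + 3)*(g - 1) = (3 + g)*(-1 + g) = (-1 + g)*(3 + g))
(q(7) + o(9))² = (7 + (-3 + 9² + 2*9))² = (7 + (-3 + 81 + 18))² = (7 + 96)² = 103² = 10609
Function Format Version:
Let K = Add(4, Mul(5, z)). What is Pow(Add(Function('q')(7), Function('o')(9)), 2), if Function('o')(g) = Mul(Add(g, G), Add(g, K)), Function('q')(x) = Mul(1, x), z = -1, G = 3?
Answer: 10609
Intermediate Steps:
K = -1 (K = Add(4, Mul(5, -1)) = Add(4, -5) = -1)
Function('q')(x) = x
Function('o')(g) = Mul(Add(-1, g), Add(3, g)) (Function('o')(g) = Mul(Add(g, 3), Add(g, -1)) = Mul(Add(3, g), Add(-1, g)) = Mul(Add(-1, g), Add(3, g)))
Pow(Add(Function('q')(7), Function('o')(9)), 2) = Pow(Add(7, Add(-3, Pow(9, 2), Mul(2, 9))), 2) = Pow(Add(7, Add(-3, 81, 18)), 2) = Pow(Add(7, 96), 2) = Pow(103, 2) = 10609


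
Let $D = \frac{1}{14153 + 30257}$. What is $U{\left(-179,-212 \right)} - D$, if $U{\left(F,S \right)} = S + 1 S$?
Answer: $- \frac{18829841}{44410} \approx -424.0$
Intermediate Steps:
$D = \frac{1}{44410} \approx 2.2517 \cdot 10^{-5}$
$U{\left(F,S \right)} = 2 S$ ($U{\left(F,S \right)} = S + S = 2 S$)
$U{\left(-179,-212 \right)} - D = 2 \left(-212\right) - \frac{1}{44410} = -424 - \frac{1}{44410} = - \frac{18829841}{44410}$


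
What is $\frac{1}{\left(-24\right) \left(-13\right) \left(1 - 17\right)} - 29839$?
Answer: $- \frac{148956289}{4992} \approx -29839.0$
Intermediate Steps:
$\frac{1}{\left(-24\right) \left(-13\right) \left(1 - 17\right)} - 29839 = \frac{1}{312 \left(-16\right)} - 29839 = \frac{1}{-4992} - 29839 = - \frac{1}{4992} - 29839 = - \frac{148956289}{4992}$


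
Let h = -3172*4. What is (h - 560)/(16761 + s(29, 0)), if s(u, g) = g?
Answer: -4416/5587 ≈ -0.79041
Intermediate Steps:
h = -12688
(h - 560)/(16761 + s(29, 0)) = (-12688 - 560)/(16761 + 0) = -13248/16761 = -13248*1/16761 = -4416/5587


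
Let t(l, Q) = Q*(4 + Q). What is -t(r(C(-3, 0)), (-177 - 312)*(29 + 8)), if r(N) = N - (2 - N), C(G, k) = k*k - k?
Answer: -327284277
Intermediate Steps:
C(G, k) = k² - k
r(N) = -2 + 2*N (r(N) = N + (-2 + N) = -2 + 2*N)
-t(r(C(-3, 0)), (-177 - 312)*(29 + 8)) = -(-177 - 312)*(29 + 8)*(4 + (-177 - 312)*(29 + 8)) = -(-489*37)*(4 - 489*37) = -(-18093)*(4 - 18093) = -(-18093)*(-18089) = -1*327284277 = -327284277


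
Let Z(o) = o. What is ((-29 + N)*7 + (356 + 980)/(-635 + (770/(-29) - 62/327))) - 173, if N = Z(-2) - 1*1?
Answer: -2503960609/6275293 ≈ -399.02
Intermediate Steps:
N = -3 (N = -2 - 1*1 = -2 - 1 = -3)
((-29 + N)*7 + (356 + 980)/(-635 + (770/(-29) - 62/327))) - 173 = ((-29 - 3)*7 + (356 + 980)/(-635 + (770/(-29) - 62/327))) - 173 = (-32*7 + 1336/(-635 + (770*(-1/29) - 62*1/327))) - 173 = (-224 + 1336/(-635 + (-770/29 - 62/327))) - 173 = (-224 + 1336/(-635 - 253588/9483)) - 173 = (-224 + 1336/(-6275293/9483)) - 173 = (-224 + 1336*(-9483/6275293)) - 173 = (-224 - 12669288/6275293) - 173 = -1418334920/6275293 - 173 = -2503960609/6275293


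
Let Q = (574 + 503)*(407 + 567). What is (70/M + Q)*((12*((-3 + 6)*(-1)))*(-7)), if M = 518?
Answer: 9780858612/37 ≈ 2.6435e+8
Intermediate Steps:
Q = 1048998 (Q = 1077*974 = 1048998)
(70/M + Q)*((12*((-3 + 6)*(-1)))*(-7)) = (70/518 + 1048998)*((12*((-3 + 6)*(-1)))*(-7)) = (70*(1/518) + 1048998)*((12*(3*(-1)))*(-7)) = (5/37 + 1048998)*((12*(-3))*(-7)) = 38812931*(-36*(-7))/37 = (38812931/37)*252 = 9780858612/37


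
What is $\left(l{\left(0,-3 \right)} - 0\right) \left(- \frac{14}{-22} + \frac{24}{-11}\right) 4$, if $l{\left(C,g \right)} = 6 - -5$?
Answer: $-68$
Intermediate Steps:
$l{\left(C,g \right)} = 11$ ($l{\left(C,g \right)} = 6 + 5 = 11$)
$\left(l{\left(0,-3 \right)} - 0\right) \left(- \frac{14}{-22} + \frac{24}{-11}\right) 4 = \left(11 - 0\right) \left(- \frac{14}{-22} + \frac{24}{-11}\right) 4 = \left(11 + 0\right) \left(\left(-14\right) \left(- \frac{1}{22}\right) + 24 \left(- \frac{1}{11}\right)\right) 4 = 11 \left(\frac{7}{11} - \frac{24}{11}\right) 4 = 11 \left(- \frac{17}{11}\right) 4 = \left(-17\right) 4 = -68$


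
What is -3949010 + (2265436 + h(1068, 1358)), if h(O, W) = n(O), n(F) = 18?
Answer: -1683556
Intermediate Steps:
h(O, W) = 18
-3949010 + (2265436 + h(1068, 1358)) = -3949010 + (2265436 + 18) = -3949010 + 2265454 = -1683556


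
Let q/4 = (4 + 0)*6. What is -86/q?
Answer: -43/48 ≈ -0.89583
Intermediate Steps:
q = 96 (q = 4*((4 + 0)*6) = 4*(4*6) = 4*24 = 96)
-86/q = -86/96 = -86*1/96 = -43/48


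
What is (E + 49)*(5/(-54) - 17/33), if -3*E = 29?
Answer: -21299/891 ≈ -23.905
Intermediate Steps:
E = -29/3 (E = -⅓*29 = -29/3 ≈ -9.6667)
(E + 49)*(5/(-54) - 17/33) = (-29/3 + 49)*(5/(-54) - 17/33) = 118*(5*(-1/54) - 17*1/33)/3 = 118*(-5/54 - 17/33)/3 = (118/3)*(-361/594) = -21299/891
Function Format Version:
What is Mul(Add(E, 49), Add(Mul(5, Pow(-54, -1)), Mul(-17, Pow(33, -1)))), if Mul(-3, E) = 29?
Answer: Rational(-21299, 891) ≈ -23.905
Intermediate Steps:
E = Rational(-29, 3) (E = Mul(Rational(-1, 3), 29) = Rational(-29, 3) ≈ -9.6667)
Mul(Add(E, 49), Add(Mul(5, Pow(-54, -1)), Mul(-17, Pow(33, -1)))) = Mul(Add(Rational(-29, 3), 49), Add(Mul(5, Pow(-54, -1)), Mul(-17, Pow(33, -1)))) = Mul(Rational(118, 3), Add(Mul(5, Rational(-1, 54)), Mul(-17, Rational(1, 33)))) = Mul(Rational(118, 3), Add(Rational(-5, 54), Rational(-17, 33))) = Mul(Rational(118, 3), Rational(-361, 594)) = Rational(-21299, 891)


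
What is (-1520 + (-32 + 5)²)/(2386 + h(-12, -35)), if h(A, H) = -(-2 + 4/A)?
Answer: -2373/7165 ≈ -0.33119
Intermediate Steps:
h(A, H) = 2 - 4/A
(-1520 + (-32 + 5)²)/(2386 + h(-12, -35)) = (-1520 + (-32 + 5)²)/(2386 + (2 - 4/(-12))) = (-1520 + (-27)²)/(2386 + (2 - 4*(-1/12))) = (-1520 + 729)/(2386 + (2 + ⅓)) = -791/(2386 + 7/3) = -791/7165/3 = -791*3/7165 = -2373/7165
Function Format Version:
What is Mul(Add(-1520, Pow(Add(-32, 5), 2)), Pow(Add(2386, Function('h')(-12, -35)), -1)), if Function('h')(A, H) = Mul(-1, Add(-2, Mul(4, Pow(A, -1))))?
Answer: Rational(-2373, 7165) ≈ -0.33119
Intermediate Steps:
Function('h')(A, H) = Add(2, Mul(-4, Pow(A, -1)))
Mul(Add(-1520, Pow(Add(-32, 5), 2)), Pow(Add(2386, Function('h')(-12, -35)), -1)) = Mul(Add(-1520, Pow(Add(-32, 5), 2)), Pow(Add(2386, Add(2, Mul(-4, Pow(-12, -1)))), -1)) = Mul(Add(-1520, Pow(-27, 2)), Pow(Add(2386, Add(2, Mul(-4, Rational(-1, 12)))), -1)) = Mul(Add(-1520, 729), Pow(Add(2386, Add(2, Rational(1, 3))), -1)) = Mul(-791, Pow(Add(2386, Rational(7, 3)), -1)) = Mul(-791, Pow(Rational(7165, 3), -1)) = Mul(-791, Rational(3, 7165)) = Rational(-2373, 7165)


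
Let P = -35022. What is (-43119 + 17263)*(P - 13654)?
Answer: 1258566656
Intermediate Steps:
(-43119 + 17263)*(P - 13654) = (-43119 + 17263)*(-35022 - 13654) = -25856*(-48676) = 1258566656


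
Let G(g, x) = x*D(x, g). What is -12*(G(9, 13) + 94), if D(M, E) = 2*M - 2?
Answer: -4872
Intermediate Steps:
D(M, E) = -2 + 2*M
G(g, x) = x*(-2 + 2*x)
-12*(G(9, 13) + 94) = -12*(2*13*(-1 + 13) + 94) = -12*(2*13*12 + 94) = -12*(312 + 94) = -12*406 = -4872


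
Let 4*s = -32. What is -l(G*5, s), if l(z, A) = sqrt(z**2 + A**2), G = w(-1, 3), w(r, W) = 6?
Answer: -2*sqrt(241) ≈ -31.048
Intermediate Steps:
s = -8 (s = (1/4)*(-32) = -8)
G = 6
l(z, A) = sqrt(A**2 + z**2)
-l(G*5, s) = -sqrt((-8)**2 + (6*5)**2) = -sqrt(64 + 30**2) = -sqrt(64 + 900) = -sqrt(964) = -2*sqrt(241)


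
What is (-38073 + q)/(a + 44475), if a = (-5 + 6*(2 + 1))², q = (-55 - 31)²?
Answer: -30677/44644 ≈ -0.68715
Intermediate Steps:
q = 7396 (q = (-86)² = 7396)
a = 169 (a = (-5 + 6*3)² = (-5 + 18)² = 13² = 169)
(-38073 + q)/(a + 44475) = (-38073 + 7396)/(169 + 44475) = -30677/44644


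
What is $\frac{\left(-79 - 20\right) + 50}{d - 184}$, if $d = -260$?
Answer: $\frac{49}{444} \approx 0.11036$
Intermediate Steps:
$\frac{\left(-79 - 20\right) + 50}{d - 184} = \frac{\left(-79 - 20\right) + 50}{-260 - 184} = \frac{\left(-79 - 20\right) + 50}{-444} = \left(-99 + 50\right) \left(- \frac{1}{444}\right) = \left(-49\right) \left(- \frac{1}{444}\right) = \frac{49}{444}$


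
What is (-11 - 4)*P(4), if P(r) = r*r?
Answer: -240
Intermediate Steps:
P(r) = r**2
(-11 - 4)*P(4) = (-11 - 4)*4**2 = -15*16 = -240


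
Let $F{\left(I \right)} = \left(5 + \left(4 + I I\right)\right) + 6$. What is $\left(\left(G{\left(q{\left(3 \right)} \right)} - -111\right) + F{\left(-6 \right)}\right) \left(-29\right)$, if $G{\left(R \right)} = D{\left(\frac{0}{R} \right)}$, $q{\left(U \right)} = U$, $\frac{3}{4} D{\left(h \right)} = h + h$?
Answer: $-4698$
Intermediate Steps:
$D{\left(h \right)} = \frac{8 h}{3}$ ($D{\left(h \right)} = \frac{4 \left(h + h\right)}{3} = \frac{4 \cdot 2 h}{3} = \frac{8 h}{3}$)
$G{\left(R \right)} = 0$ ($G{\left(R \right)} = \frac{8 \frac{0}{R}}{3} = \frac{8}{3} \cdot 0 = 0$)
$F{\left(I \right)} = 15 + I^{2}$ ($F{\left(I \right)} = \left(5 + \left(4 + I^{2}\right)\right) + 6 = \left(9 + I^{2}\right) + 6 = 15 + I^{2}$)
$\left(\left(G{\left(q{\left(3 \right)} \right)} - -111\right) + F{\left(-6 \right)}\right) \left(-29\right) = \left(\left(0 - -111\right) + \left(15 + \left(-6\right)^{2}\right)\right) \left(-29\right) = \left(\left(0 + 111\right) + \left(15 + 36\right)\right) \left(-29\right) = \left(111 + 51\right) \left(-29\right) = 162 \left(-29\right) = -4698$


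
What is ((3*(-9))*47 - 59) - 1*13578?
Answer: -14906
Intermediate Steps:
((3*(-9))*47 - 59) - 1*13578 = (-27*47 - 59) - 13578 = (-1269 - 59) - 13578 = -1328 - 13578 = -14906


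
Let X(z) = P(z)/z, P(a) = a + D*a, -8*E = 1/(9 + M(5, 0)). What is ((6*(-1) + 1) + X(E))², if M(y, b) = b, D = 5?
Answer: 1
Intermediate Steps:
E = -1/72 (E = -1/(8*(9 + 0)) = -⅛/9 = -⅛*⅑ = -1/72 ≈ -0.013889)
P(a) = 6*a (P(a) = a + 5*a = 6*a)
X(z) = 6 (X(z) = (6*z)/z = 6)
((6*(-1) + 1) + X(E))² = ((6*(-1) + 1) + 6)² = ((-6 + 1) + 6)² = (-5 + 6)² = 1² = 1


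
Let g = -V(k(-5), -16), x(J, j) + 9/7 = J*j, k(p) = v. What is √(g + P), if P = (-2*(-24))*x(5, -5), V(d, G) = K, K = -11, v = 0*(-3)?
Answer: I*√61285/7 ≈ 35.365*I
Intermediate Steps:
v = 0
k(p) = 0
x(J, j) = -9/7 + J*j
V(d, G) = -11
P = -8832/7 (P = (-2*(-24))*(-9/7 + 5*(-5)) = 48*(-9/7 - 25) = 48*(-184/7) = -8832/7 ≈ -1261.7)
g = 11 (g = -1*(-11) = 11)
√(g + P) = √(11 - 8832/7) = √(-8755/7) = I*√61285/7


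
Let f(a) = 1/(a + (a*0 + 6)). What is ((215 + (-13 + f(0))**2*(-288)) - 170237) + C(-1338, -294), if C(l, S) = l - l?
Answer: -217454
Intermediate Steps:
C(l, S) = 0
f(a) = 1/(6 + a) (f(a) = 1/(a + (0 + 6)) = 1/(a + 6) = 1/(6 + a))
((215 + (-13 + f(0))**2*(-288)) - 170237) + C(-1338, -294) = ((215 + (-13 + 1/(6 + 0))**2*(-288)) - 170237) + 0 = ((215 + (-13 + 1/6)**2*(-288)) - 170237) + 0 = ((215 + (-77/6)**2*(-288)) - 170237) + 0 = ((215 + (5929/36)*(-288)) - 170237) + 0 = ((215 - 47432) - 170237) + 0 = (-47217 - 170237) + 0 = -217454 + 0 = -217454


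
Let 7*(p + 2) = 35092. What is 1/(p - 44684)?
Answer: -7/277710 ≈ -2.5206e-5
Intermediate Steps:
p = 35078/7 (p = -2 + (⅐)*35092 = -2 + 35092/7 = 35078/7 ≈ 5011.1)
1/(p - 44684) = 1/(35078/7 - 44684) = 1/(-277710/7) = -7/277710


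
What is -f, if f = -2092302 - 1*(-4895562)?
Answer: -2803260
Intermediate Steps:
f = 2803260 (f = -2092302 + 4895562 = 2803260)
-f = -1*2803260 = -2803260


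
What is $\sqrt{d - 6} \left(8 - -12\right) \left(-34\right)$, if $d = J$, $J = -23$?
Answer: $- 680 i \sqrt{29} \approx - 3661.9 i$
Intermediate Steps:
$d = -23$
$\sqrt{d - 6} \left(8 - -12\right) \left(-34\right) = \sqrt{-23 - 6} \left(8 - -12\right) \left(-34\right) = \sqrt{-29} \left(8 + 12\right) \left(-34\right) = i \sqrt{29} \cdot 20 \left(-34\right) = 20 i \sqrt{29} \left(-34\right) = - 680 i \sqrt{29}$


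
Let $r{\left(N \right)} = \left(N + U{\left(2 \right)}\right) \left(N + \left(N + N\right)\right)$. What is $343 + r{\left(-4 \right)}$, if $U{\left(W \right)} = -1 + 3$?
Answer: $367$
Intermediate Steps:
$U{\left(W \right)} = 2$
$r{\left(N \right)} = 3 N \left(2 + N\right)$ ($r{\left(N \right)} = \left(N + 2\right) \left(N + \left(N + N\right)\right) = \left(2 + N\right) \left(N + 2 N\right) = \left(2 + N\right) 3 N = 3 N \left(2 + N\right)$)
$343 + r{\left(-4 \right)} = 343 + 3 \left(-4\right) \left(2 - 4\right) = 343 + 3 \left(-4\right) \left(-2\right) = 343 + 24 = 367$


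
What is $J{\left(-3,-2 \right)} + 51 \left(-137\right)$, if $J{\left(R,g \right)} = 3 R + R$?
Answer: $-6999$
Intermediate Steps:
$J{\left(R,g \right)} = 4 R$
$J{\left(-3,-2 \right)} + 51 \left(-137\right) = 4 \left(-3\right) + 51 \left(-137\right) = -12 - 6987 = -6999$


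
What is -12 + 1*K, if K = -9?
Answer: -21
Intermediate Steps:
-12 + 1*K = -12 + 1*(-9) = -12 - 9 = -21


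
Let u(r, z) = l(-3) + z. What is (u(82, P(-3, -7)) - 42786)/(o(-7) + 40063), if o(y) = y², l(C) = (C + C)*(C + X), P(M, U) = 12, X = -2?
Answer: -5343/5014 ≈ -1.0656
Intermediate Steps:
l(C) = 2*C*(-2 + C) (l(C) = (C + C)*(C - 2) = (2*C)*(-2 + C) = 2*C*(-2 + C))
u(r, z) = 30 + z (u(r, z) = 2*(-3)*(-2 - 3) + z = 2*(-3)*(-5) + z = 30 + z)
(u(82, P(-3, -7)) - 42786)/(o(-7) + 40063) = ((30 + 12) - 42786)/((-7)² + 40063) = (42 - 42786)/(49 + 40063) = -42744/40112 = -42744*1/40112 = -5343/5014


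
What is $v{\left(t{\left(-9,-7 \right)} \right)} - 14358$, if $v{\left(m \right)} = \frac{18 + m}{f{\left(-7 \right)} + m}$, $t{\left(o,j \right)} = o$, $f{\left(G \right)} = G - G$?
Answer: $-14359$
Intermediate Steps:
$f{\left(G \right)} = 0$
$v{\left(m \right)} = \frac{18 + m}{m}$ ($v{\left(m \right)} = \frac{18 + m}{0 + m} = \frac{18 + m}{m}$)
$v{\left(t{\left(-9,-7 \right)} \right)} - 14358 = \frac{18 - 9}{-9} - 14358 = \left(- \frac{1}{9}\right) 9 - 14358 = -1 - 14358 = -14359$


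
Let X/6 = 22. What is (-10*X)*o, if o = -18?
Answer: 23760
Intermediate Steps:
X = 132 (X = 6*22 = 132)
(-10*X)*o = -10*132*(-18) = -1320*(-18) = 23760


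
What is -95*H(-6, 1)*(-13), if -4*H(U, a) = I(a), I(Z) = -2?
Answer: 1235/2 ≈ 617.50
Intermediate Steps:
H(U, a) = ½ (H(U, a) = -¼*(-2) = ½)
-95*H(-6, 1)*(-13) = -95*½*(-13) = -95/2*(-13) = 1235/2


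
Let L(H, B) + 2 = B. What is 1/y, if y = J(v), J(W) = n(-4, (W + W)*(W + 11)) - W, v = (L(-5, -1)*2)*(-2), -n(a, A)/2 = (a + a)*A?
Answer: 1/8820 ≈ 0.00011338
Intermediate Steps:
L(H, B) = -2 + B
n(a, A) = -4*A*a (n(a, A) = -2*(a + a)*A = -2*2*a*A = -4*A*a)
v = 12 (v = ((-2 - 1)*2)*(-2) = -3*2*(-2) = -6*(-2) = 12)
J(W) = -W + 32*W*(11 + W) (J(W) = -4*(W + W)*(W + 11)*(-4) - W = -4*(2*W)*(11 + W)*(-4) - W = -4*2*W*(11 + W)*(-4) - W = 32*W*(11 + W) - W = -W + 32*W*(11 + W))
y = 8820 (y = 12*(351 + 32*12) = 12*(351 + 384) = 12*735 = 8820)
1/y = 1/8820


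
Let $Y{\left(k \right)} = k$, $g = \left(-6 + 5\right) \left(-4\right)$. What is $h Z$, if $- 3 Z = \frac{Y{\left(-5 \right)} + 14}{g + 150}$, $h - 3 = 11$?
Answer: $- \frac{3}{11} \approx -0.27273$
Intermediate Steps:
$h = 14$ ($h = 3 + 11 = 14$)
$g = 4$ ($g = \left(-1\right) \left(-4\right) = 4$)
$Z = - \frac{3}{154}$ ($Z = - \frac{\left(-5 + 14\right) \frac{1}{4 + 150}}{3} = - \frac{9 \cdot \frac{1}{154}}{3} = \left(- \frac{1}{3}\right) \frac{9}{154} = - \frac{3}{154} \approx -0.019481$)
$h Z = 14 \left(- \frac{3}{154}\right) = - \frac{3}{11}$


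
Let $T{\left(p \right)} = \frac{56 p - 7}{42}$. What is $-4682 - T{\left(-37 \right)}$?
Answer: $- \frac{9265}{2} \approx -4632.5$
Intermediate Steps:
$T{\left(p \right)} = - \frac{1}{6} + \frac{4 p}{3}$ ($T{\left(p \right)} = \left(-7 + 56 p\right) \frac{1}{42} = - \frac{1}{6} + \frac{4 p}{3}$)
$-4682 - T{\left(-37 \right)} = -4682 - \left(- \frac{1}{6} + \frac{4}{3} \left(-37\right)\right) = -4682 - \left(- \frac{1}{6} - \frac{148}{3}\right) = -4682 - - \frac{99}{2} = -4682 + \frac{99}{2} = - \frac{9265}{2}$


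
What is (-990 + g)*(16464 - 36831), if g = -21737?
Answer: 462880809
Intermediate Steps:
(-990 + g)*(16464 - 36831) = (-990 - 21737)*(16464 - 36831) = -22727*(-20367) = 462880809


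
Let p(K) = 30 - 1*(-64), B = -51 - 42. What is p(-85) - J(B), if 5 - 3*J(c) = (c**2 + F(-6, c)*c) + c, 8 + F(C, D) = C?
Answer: 10135/3 ≈ 3378.3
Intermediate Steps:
B = -93
F(C, D) = -8 + C
p(K) = 94 (p(K) = 30 + 64 = 94)
J(c) = 5/3 - c**2/3 + 13*c/3 (J(c) = 5/3 - ((c**2 + (-8 - 6)*c) + c)/3 = 5/3 - ((c**2 - 14*c) + c)/3 = 5/3 - (c**2 - 13*c)/3 = 5/3 + (-c**2/3 + 13*c/3) = 5/3 - c**2/3 + 13*c/3)
p(-85) - J(B) = 94 - (5/3 - 1/3*(-93)**2 + (13/3)*(-93)) = 94 - (5/3 - 1/3*8649 - 403) = 94 - (5/3 - 2883 - 403) = 94 - 1*(-9853/3) = 94 + 9853/3 = 10135/3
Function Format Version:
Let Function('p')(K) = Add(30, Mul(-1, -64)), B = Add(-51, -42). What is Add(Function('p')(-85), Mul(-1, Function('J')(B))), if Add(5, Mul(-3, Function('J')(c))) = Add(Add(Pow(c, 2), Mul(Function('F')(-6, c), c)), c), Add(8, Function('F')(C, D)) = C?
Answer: Rational(10135, 3) ≈ 3378.3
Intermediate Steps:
B = -93
Function('F')(C, D) = Add(-8, C)
Function('p')(K) = 94 (Function('p')(K) = Add(30, 64) = 94)
Function('J')(c) = Add(Rational(5, 3), Mul(Rational(-1, 3), Pow(c, 2)), Mul(Rational(13, 3), c)) (Function('J')(c) = Add(Rational(5, 3), Mul(Rational(-1, 3), Add(Add(Pow(c, 2), Mul(Add(-8, -6), c)), c))) = Add(Rational(5, 3), Mul(Rational(-1, 3), Add(Add(Pow(c, 2), Mul(-14, c)), c))) = Add(Rational(5, 3), Mul(Rational(-1, 3), Add(Pow(c, 2), Mul(-13, c)))) = Add(Rational(5, 3), Add(Mul(Rational(-1, 3), Pow(c, 2)), Mul(Rational(13, 3), c))) = Add(Rational(5, 3), Mul(Rational(-1, 3), Pow(c, 2)), Mul(Rational(13, 3), c)))
Add(Function('p')(-85), Mul(-1, Function('J')(B))) = Add(94, Mul(-1, Add(Rational(5, 3), Mul(Rational(-1, 3), Pow(-93, 2)), Mul(Rational(13, 3), -93)))) = Add(94, Mul(-1, Add(Rational(5, 3), Mul(Rational(-1, 3), 8649), -403))) = Add(94, Mul(-1, Add(Rational(5, 3), -2883, -403))) = Add(94, Mul(-1, Rational(-9853, 3))) = Add(94, Rational(9853, 3)) = Rational(10135, 3)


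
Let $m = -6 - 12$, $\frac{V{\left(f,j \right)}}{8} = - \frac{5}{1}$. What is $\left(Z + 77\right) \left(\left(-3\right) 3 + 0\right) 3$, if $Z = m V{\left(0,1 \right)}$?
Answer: $-21519$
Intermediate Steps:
$V{\left(f,j \right)} = -40$ ($V{\left(f,j \right)} = 8 \left(- \frac{5}{1}\right) = 8 \left(\left(-5\right) 1\right) = 8 \left(-5\right) = -40$)
$m = -18$ ($m = -6 - 12 = -18$)
$Z = 720$ ($Z = \left(-18\right) \left(-40\right) = 720$)
$\left(Z + 77\right) \left(\left(-3\right) 3 + 0\right) 3 = \left(720 + 77\right) \left(\left(-3\right) 3 + 0\right) 3 = 797 \left(-9 + 0\right) 3 = 797 \left(\left(-9\right) 3\right) = 797 \left(-27\right) = -21519$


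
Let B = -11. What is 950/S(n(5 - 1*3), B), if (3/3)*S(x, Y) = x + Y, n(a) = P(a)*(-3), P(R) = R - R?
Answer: -950/11 ≈ -86.364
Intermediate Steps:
P(R) = 0
n(a) = 0 (n(a) = 0*(-3) = 0)
S(x, Y) = Y + x (S(x, Y) = x + Y = Y + x)
950/S(n(5 - 1*3), B) = 950/(-11 + 0) = 950/(-11) = 950*(-1/11) = -950/11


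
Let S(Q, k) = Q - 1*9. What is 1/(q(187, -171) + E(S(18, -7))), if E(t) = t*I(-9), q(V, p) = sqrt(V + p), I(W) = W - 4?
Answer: -1/113 ≈ -0.0088496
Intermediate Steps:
I(W) = -4 + W
S(Q, k) = -9 + Q (S(Q, k) = Q - 9 = -9 + Q)
E(t) = -13*t (E(t) = t*(-4 - 9) = t*(-13) = -13*t)
1/(q(187, -171) + E(S(18, -7))) = 1/(sqrt(187 - 171) - 13*(-9 + 18)) = 1/(sqrt(16) - 13*9) = 1/(4 - 117) = 1/(-113) = -1/113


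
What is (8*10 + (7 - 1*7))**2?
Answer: 6400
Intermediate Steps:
(8*10 + (7 - 1*7))**2 = (80 + (7 - 7))**2 = (80 + 0)**2 = 80**2 = 6400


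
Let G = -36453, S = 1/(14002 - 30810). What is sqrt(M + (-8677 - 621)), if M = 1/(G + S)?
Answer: I*sqrt(139620171085562129898)/122540405 ≈ 96.426*I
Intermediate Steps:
S = -1/16808 (S = 1/(-16808) = -1/16808 ≈ -5.9495e-5)
M = -16808/612702025 (M = 1/(-36453 - 1/16808) = 1/(-612702025/16808) = -16808/612702025 ≈ -2.7433e-5)
sqrt(M + (-8677 - 621)) = sqrt(-16808/612702025 + (-8677 - 621)) = sqrt(-16808/612702025 - 9298) = sqrt(-5696903445258/612702025) = I*sqrt(139620171085562129898)/122540405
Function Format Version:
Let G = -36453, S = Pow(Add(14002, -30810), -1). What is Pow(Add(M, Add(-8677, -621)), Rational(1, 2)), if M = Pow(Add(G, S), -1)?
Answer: Mul(Rational(1, 122540405), I, Pow(139620171085562129898, Rational(1, 2))) ≈ Mul(96.426, I)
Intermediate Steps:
S = Rational(-1, 16808) (S = Pow(-16808, -1) = Rational(-1, 16808) ≈ -5.9495e-5)
M = Rational(-16808, 612702025) (M = Pow(Add(-36453, Rational(-1, 16808)), -1) = Pow(Rational(-612702025, 16808), -1) = Rational(-16808, 612702025) ≈ -2.7433e-5)
Pow(Add(M, Add(-8677, -621)), Rational(1, 2)) = Pow(Add(Rational(-16808, 612702025), Add(-8677, -621)), Rational(1, 2)) = Pow(Add(Rational(-16808, 612702025), -9298), Rational(1, 2)) = Pow(Rational(-5696903445258, 612702025), Rational(1, 2)) = Mul(Rational(1, 122540405), I, Pow(139620171085562129898, Rational(1, 2)))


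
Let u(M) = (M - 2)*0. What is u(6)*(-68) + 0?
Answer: 0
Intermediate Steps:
u(M) = 0 (u(M) = (-2 + M)*0 = 0)
u(6)*(-68) + 0 = 0*(-68) + 0 = 0 + 0 = 0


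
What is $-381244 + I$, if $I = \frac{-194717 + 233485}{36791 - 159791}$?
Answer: $- \frac{5861631346}{15375} \approx -3.8124 \cdot 10^{5}$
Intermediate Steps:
$I = - \frac{4846}{15375}$ ($I = \frac{38768}{-123000} = 38768 \left(- \frac{1}{123000}\right) = - \frac{4846}{15375} \approx -0.31519$)
$-381244 + I = -381244 - \frac{4846}{15375} = - \frac{5861631346}{15375}$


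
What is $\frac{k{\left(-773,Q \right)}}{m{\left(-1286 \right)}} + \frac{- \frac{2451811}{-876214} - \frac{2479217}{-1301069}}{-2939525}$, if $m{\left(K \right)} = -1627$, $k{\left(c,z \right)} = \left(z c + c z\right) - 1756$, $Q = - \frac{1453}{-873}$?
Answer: $\frac{12664900127968228730157613}{4759808409715015966651650} \approx 2.6608$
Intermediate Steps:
$Q = \frac{1453}{873}$ ($Q = \left(-1453\right) \left(- \frac{1}{873}\right) = \frac{1453}{873} \approx 1.6644$)
$k{\left(c,z \right)} = -1756 + 2 c z$ ($k{\left(c,z \right)} = \left(c z + c z\right) - 1756 = 2 c z - 1756 = -1756 + 2 c z$)
$\frac{k{\left(-773,Q \right)}}{m{\left(-1286 \right)}} + \frac{- \frac{2451811}{-876214} - \frac{2479217}{-1301069}}{-2939525} = \frac{-1756 + 2 \left(-773\right) \frac{1453}{873}}{-1627} + \frac{- \frac{2451811}{-876214} - \frac{2479217}{-1301069}}{-2939525} = \left(-1756 - \frac{2246338}{873}\right) \left(- \frac{1}{1627}\right) + \left(\left(-2451811\right) \left(- \frac{1}{876214}\right) - - \frac{2479217}{1301069}\right) \left(- \frac{1}{2939525}\right) = \left(- \frac{3779326}{873}\right) \left(- \frac{1}{1627}\right) + \left(\frac{2451811}{876214} + \frac{2479217}{1301069}\right) \left(- \frac{1}{2939525}\right) = \frac{3779326}{1420371} + \frac{5362299930397}{1140014872766} \left(- \frac{1}{2939525}\right) = \frac{3779326}{1420371} - \frac{5362299930397}{3351102218867476150} = \frac{12664900127968228730157613}{4759808409715015966651650}$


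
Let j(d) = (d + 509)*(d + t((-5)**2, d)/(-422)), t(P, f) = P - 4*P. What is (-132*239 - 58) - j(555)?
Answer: -131308486/211 ≈ -6.2232e+5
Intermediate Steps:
t(P, f) = -3*P
j(d) = (509 + d)*(75/422 + d) (j(d) = (d + 509)*(d - 3*(-5)**2/(-422)) = (509 + d)*(d - 3*25*(-1/422)) = (509 + d)*(d - 75*(-1/422)) = (509 + d)*(d + 75/422) = (509 + d)*(75/422 + d))
(-132*239 - 58) - j(555) = (-132*239 - 58) - (38175/422 + 555**2 + (214873/422)*555) = (-31548 - 58) - (38175/422 + 308025 + 119254515/422) = -31606 - 1*124639620/211 = -31606 - 124639620/211 = -131308486/211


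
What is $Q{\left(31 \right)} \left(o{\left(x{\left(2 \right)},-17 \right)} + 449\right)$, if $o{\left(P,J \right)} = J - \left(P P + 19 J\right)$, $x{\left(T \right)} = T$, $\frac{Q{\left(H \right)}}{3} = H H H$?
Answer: $67119123$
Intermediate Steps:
$Q{\left(H \right)} = 3 H^{3}$ ($Q{\left(H \right)} = 3 H H H = 3 H^{2} H = 3 H^{3}$)
$o{\left(P,J \right)} = - P^{2} - 18 J$ ($o{\left(P,J \right)} = J - \left(P^{2} + 19 J\right) = - P^{2} - 18 J$)
$Q{\left(31 \right)} \left(o{\left(x{\left(2 \right)},-17 \right)} + 449\right) = 3 \cdot 31^{3} \left(\left(- 2^{2} - -306\right) + 449\right) = 3 \cdot 29791 \left(\left(\left(-1\right) 4 + 306\right) + 449\right) = 89373 \left(\left(-4 + 306\right) + 449\right) = 89373 \left(302 + 449\right) = 89373 \cdot 751 = 67119123$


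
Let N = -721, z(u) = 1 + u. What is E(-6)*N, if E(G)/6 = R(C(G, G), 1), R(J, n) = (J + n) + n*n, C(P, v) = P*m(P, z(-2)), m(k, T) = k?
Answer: -164388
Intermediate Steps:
C(P, v) = P**2 (C(P, v) = P*P = P**2)
R(J, n) = J + n + n**2 (R(J, n) = (J + n) + n**2 = J + n + n**2)
E(G) = 12 + 6*G**2 (E(G) = 6*(G**2 + 1 + 1**2) = 6*(G**2 + 1 + 1) = 6*(2 + G**2) = 12 + 6*G**2)
E(-6)*N = (12 + 6*(-6)**2)*(-721) = (12 + 6*36)*(-721) = (12 + 216)*(-721) = 228*(-721) = -164388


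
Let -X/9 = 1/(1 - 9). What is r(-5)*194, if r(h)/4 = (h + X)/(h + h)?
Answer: 3007/10 ≈ 300.70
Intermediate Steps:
X = 9/8 (X = -9/(1 - 9) = -9/(-8) = -9*(-⅛) = 9/8 ≈ 1.1250)
r(h) = 2*(9/8 + h)/h (r(h) = 4*((h + 9/8)/(h + h)) = 4*((9/8 + h)/((2*h))) = 4*((9/8 + h)*(1/(2*h))) = 4*((9/8 + h)/(2*h)) = 2*(9/8 + h)/h)
r(-5)*194 = (2 + (9/4)/(-5))*194 = (2 + (9/4)*(-⅕))*194 = (2 - 9/20)*194 = (31/20)*194 = 3007/10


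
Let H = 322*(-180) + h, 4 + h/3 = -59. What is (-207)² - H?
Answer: 100998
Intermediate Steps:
h = -189 (h = -12 + 3*(-59) = -12 - 177 = -189)
H = -58149 (H = 322*(-180) - 189 = -57960 - 189 = -58149)
(-207)² - H = (-207)² - 1*(-58149) = 42849 + 58149 = 100998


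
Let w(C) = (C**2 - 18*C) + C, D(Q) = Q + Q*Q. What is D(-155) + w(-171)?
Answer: 56018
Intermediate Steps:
D(Q) = Q + Q**2
w(C) = C**2 - 17*C
D(-155) + w(-171) = -155*(1 - 155) - 171*(-17 - 171) = -155*(-154) - 171*(-188) = 23870 + 32148 = 56018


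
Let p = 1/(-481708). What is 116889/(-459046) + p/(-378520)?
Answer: -10656542906905597/41850331471299680 ≈ -0.25463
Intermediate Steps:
p = -1/481708 ≈ -2.0759e-6
116889/(-459046) + p/(-378520) = 116889/(-459046) - 1/481708/(-378520) = 116889*(-1/459046) - 1/481708*(-1/378520) = -116889/459046 + 1/182336112160 = -10656542906905597/41850331471299680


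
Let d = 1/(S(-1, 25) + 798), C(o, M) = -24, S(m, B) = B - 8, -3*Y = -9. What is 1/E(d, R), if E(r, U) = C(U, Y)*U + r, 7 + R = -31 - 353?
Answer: 815/7647961 ≈ 0.00010656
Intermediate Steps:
Y = 3 (Y = -⅓*(-9) = 3)
S(m, B) = -8 + B
R = -391 (R = -7 + (-31 - 353) = -7 - 384 = -391)
d = 1/815 (d = 1/((-8 + 25) + 798) = 1/(17 + 798) = 1/815 ≈ 0.0012270)
E(r, U) = r - 24*U (E(r, U) = -24*U + r = r - 24*U)
1/E(d, R) = 1/(1/815 - 24*(-391)) = 1/(1/815 + 9384) = 1/(7647961/815) = 815/7647961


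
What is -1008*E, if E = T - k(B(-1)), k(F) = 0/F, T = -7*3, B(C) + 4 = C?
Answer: 21168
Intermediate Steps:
B(C) = -4 + C
T = -21
k(F) = 0
E = -21 (E = -21 - 1*0 = -21 + 0 = -21)
-1008*E = -1008*(-21) = 21168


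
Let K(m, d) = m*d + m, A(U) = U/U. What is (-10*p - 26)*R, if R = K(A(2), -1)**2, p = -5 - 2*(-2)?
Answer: 0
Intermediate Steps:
A(U) = 1
p = -1 (p = -5 + 4 = -1)
K(m, d) = m + d*m (K(m, d) = d*m + m = m + d*m)
R = 0 (R = (1*(1 - 1))**2 = (1*0)**2 = 0**2 = 0)
(-10*p - 26)*R = (-10*(-1) - 26)*0 = (10 - 26)*0 = -16*0 = 0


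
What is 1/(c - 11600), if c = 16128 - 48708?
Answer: -1/44180 ≈ -2.2635e-5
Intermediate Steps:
c = -32580
1/(c - 11600) = 1/(-32580 - 11600) = 1/(-44180) = -1/44180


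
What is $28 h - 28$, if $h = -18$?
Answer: $-532$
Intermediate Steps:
$28 h - 28 = 28 \left(-18\right) - 28 = -504 - 28 = -532$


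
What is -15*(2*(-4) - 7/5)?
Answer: 141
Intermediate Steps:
-15*(2*(-4) - 7/5) = -15*(-8 - 7*⅕) = -15*(-8 - 7/5) = -15*(-47/5) = 141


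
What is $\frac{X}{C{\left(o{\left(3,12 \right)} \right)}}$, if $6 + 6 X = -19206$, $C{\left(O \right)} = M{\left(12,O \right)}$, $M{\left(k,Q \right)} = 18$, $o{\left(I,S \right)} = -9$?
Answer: $- \frac{1601}{9} \approx -177.89$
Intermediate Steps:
$C{\left(O \right)} = 18$
$X = -3202$ ($X = -1 + \frac{1}{6} \left(-19206\right) = -1 - 3201 = -3202$)
$\frac{X}{C{\left(o{\left(3,12 \right)} \right)}} = - \frac{3202}{18} = \left(-3202\right) \frac{1}{18} = - \frac{1601}{9}$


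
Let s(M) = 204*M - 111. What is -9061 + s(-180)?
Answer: -45892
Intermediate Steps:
s(M) = -111 + 204*M
-9061 + s(-180) = -9061 + (-111 + 204*(-180)) = -9061 + (-111 - 36720) = -9061 - 36831 = -45892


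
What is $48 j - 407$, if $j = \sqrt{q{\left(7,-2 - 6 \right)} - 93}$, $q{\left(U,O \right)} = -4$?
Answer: $-407 + 48 i \sqrt{97} \approx -407.0 + 472.75 i$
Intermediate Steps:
$j = i \sqrt{97}$ ($j = \sqrt{-4 - 93} = \sqrt{-97} = i \sqrt{97} \approx 9.8489 i$)
$48 j - 407 = 48 i \sqrt{97} - 407 = -407 + 48 i \sqrt{97}$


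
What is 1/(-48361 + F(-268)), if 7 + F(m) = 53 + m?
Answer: -1/48583 ≈ -2.0583e-5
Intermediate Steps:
F(m) = 46 + m (F(m) = -7 + (53 + m) = 46 + m)
1/(-48361 + F(-268)) = 1/(-48361 + (46 - 268)) = 1/(-48361 - 222) = 1/(-48583) = -1/48583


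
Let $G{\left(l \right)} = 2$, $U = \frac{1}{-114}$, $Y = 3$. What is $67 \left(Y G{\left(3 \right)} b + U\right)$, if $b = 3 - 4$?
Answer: $- \frac{45895}{114} \approx -402.59$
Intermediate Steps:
$U = - \frac{1}{114} \approx -0.0087719$
$b = -1$ ($b = 3 - 4 = -1$)
$67 \left(Y G{\left(3 \right)} b + U\right) = 67 \left(3 \cdot 2 \left(-1\right) - \frac{1}{114}\right) = 67 \left(3 \left(-2\right) - \frac{1}{114}\right) = 67 \left(-6 - \frac{1}{114}\right) = 67 \left(- \frac{685}{114}\right) = - \frac{45895}{114}$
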